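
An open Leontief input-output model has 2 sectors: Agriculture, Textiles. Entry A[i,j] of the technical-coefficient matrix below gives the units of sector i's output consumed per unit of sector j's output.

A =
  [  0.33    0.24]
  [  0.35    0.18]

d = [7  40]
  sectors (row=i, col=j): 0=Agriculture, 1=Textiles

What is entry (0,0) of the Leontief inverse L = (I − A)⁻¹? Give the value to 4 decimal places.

Form M = I − A:
  [  0.67   -0.24]
  [ -0.35    0.82]
Leontief inverse L = M⁻¹:
  [  1.7619    0.5157]
  [  0.7520    1.4396]
Total output x = L · d:
  x_0 = 1.7619·7 + 0.5157·40 = 32.9609
  x_1 = 0.7520·7 + 1.4396·40 = 62.8492

L[0,0] = 1.7619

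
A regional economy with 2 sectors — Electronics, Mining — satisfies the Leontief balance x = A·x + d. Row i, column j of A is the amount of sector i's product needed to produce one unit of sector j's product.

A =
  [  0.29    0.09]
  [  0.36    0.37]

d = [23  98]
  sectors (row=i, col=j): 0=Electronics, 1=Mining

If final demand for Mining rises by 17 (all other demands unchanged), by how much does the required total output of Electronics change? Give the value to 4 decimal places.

3.6876

Form M = I − A:
  [  0.71   -0.09]
  [ -0.36    0.63]
Leontief inverse L = M⁻¹:
  [  1.5184    0.2169]
  [  0.8677    1.7113]
Total output x = L · d:
  x_0 = 1.5184·23 + 0.2169·98 = 56.1822
  x_1 = 0.8677·23 + 1.7113·98 = 187.6597
Δx_0 = L[0,1] · Δd_1 = 0.2169 · 17 = 3.6876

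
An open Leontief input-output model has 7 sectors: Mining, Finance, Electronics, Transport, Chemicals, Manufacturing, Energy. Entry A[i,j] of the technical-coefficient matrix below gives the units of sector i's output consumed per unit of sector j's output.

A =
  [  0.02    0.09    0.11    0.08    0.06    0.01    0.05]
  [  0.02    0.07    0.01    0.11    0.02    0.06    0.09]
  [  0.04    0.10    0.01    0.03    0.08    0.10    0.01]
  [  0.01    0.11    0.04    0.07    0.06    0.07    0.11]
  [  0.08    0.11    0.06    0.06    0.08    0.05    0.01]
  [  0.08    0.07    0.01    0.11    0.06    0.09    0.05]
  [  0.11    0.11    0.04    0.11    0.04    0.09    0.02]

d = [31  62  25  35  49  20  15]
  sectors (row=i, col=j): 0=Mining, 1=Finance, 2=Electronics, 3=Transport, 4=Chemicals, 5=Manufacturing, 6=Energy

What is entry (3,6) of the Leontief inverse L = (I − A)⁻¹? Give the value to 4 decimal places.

Form M = I − A:
  [  0.98   -0.09   -0.11   -0.08   -0.06   -0.01   -0.05]
  [ -0.02    0.93   -0.01   -0.11   -0.02   -0.06   -0.09]
  [ -0.04   -0.10    0.99   -0.03   -0.08   -0.10   -0.01]
  [ -0.01   -0.11   -0.04    0.93   -0.06   -0.07   -0.11]
  [ -0.08   -0.11   -0.06   -0.06    0.92   -0.05   -0.01]
  [ -0.08   -0.07   -0.01   -0.11   -0.06    0.91   -0.05]
  [ -0.11   -0.11   -0.04   -0.11   -0.04   -0.09    0.98]
Leontief inverse L = M⁻¹:
  [  1.0539    0.1600    0.1347    0.1384    0.1009    0.0620    0.0896]
  [  0.0546    1.1350    0.0343    0.1722    0.0553    0.1086    0.1328]
  [  0.0727    0.1586    1.0337    0.0882    0.1152    0.1426    0.0472]
  [  0.0550    0.1887    0.0682    1.1451    0.1036    0.1299    0.1571]
  [  0.1146    0.1825    0.0909    0.1251    1.1233    0.1000    0.0541]
  [  0.1201    0.1486    0.0443    0.1834    0.1059    1.1447    0.1003]
  [  0.1493    0.1941    0.0766    0.1889    0.0894    0.1488    1.0763]
Total output x = L · d:
  x_0 = 1.0539·31 + 0.1600·62 + 0.1347·25 + 0.1384·35 + 0.1009·49 + 0.0620·20 + 0.0896·15 = 58.3297
  x_1 = 0.0546·31 + 1.1350·62 + 0.0343·25 + 0.1722·35 + 0.0553·49 + 0.1086·20 + 0.1328·15 = 85.8236
  x_2 = 0.0727·31 + 0.1586·62 + 1.0337·25 + 0.0882·35 + 0.1152·49 + 0.1426·20 + 0.0472·15 = 50.2163
  x_3 = 0.0550·31 + 0.1887·62 + 0.0682·25 + 1.1451·35 + 0.1036·49 + 0.1299·20 + 0.1571·15 = 65.2202
  x_4 = 0.1146·31 + 0.1825·62 + 0.0909·25 + 0.1251·35 + 1.1233·49 + 0.1000·20 + 0.0541·15 = 79.3725
  x_5 = 0.1201·31 + 0.1486·62 + 0.0443·25 + 0.1834·35 + 0.1059·49 + 1.1447·20 + 0.1003·15 = 50.0521
  x_6 = 0.1493·31 + 0.1941·62 + 0.0766·25 + 0.1889·35 + 0.0894·49 + 0.1488·20 + 1.0763·15 = 48.6932

L[3,6] = 0.1571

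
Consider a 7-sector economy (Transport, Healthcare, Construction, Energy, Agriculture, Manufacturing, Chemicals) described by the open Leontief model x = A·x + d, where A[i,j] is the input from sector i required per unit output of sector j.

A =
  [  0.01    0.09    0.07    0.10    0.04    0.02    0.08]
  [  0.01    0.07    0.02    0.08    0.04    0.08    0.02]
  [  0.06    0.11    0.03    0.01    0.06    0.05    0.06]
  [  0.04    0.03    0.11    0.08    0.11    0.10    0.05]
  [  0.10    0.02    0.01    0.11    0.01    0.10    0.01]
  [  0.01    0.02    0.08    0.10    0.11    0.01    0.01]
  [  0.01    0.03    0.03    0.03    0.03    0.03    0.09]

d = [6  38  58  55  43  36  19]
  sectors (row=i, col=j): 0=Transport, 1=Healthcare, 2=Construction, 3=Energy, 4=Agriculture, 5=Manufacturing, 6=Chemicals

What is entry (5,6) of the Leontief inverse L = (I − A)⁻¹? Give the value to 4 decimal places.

Form M = I − A:
  [  0.99   -0.09   -0.07   -0.10   -0.04   -0.02   -0.08]
  [ -0.01    0.93   -0.02   -0.08   -0.04   -0.08   -0.02]
  [ -0.06   -0.11    0.97   -0.01   -0.06   -0.05   -0.06]
  [ -0.04   -0.03   -0.11    0.92   -0.11   -0.10   -0.05]
  [ -0.10   -0.02   -0.01   -0.11    0.99   -0.10   -0.01]
  [ -0.01   -0.02   -0.08   -0.10   -0.11    0.99   -0.01]
  [ -0.01   -0.03   -0.03   -0.03   -0.03   -0.03    0.91]
Leontief inverse L = M⁻¹:
  [  1.0331    0.1233    0.1027    0.1439    0.0791    0.0619    0.1098]
  [  0.0281    1.0930    0.0495    0.1211    0.0754    0.1124    0.0385]
  [  0.0785    0.1408    1.0562    0.0550    0.0908    0.0836    0.0846]
  [  0.0747    0.0715    0.1528    1.1412    0.1611    0.1491    0.0843]
  [  0.1181    0.0492    0.0505    0.1592    1.0534    0.1325    0.0366]
  [  0.0382    0.0479    0.1089    0.1419    0.1435    1.0501    0.0325]
  [  0.0225    0.0476    0.0479    0.0549    0.0511    0.0510    1.1092]
Total output x = L · d:
  x_0 = 1.0331·6 + 0.1233·38 + 0.1027·58 + 0.1439·55 + 0.0791·43 + 0.0619·36 + 0.1098·19 = 32.4756
  x_1 = 0.0281·6 + 1.0930·38 + 0.0495·58 + 0.1211·55 + 0.0754·43 + 0.1124·36 + 0.0385·19 = 59.2597
  x_2 = 0.0785·6 + 0.1408·38 + 1.0562·58 + 0.0550·55 + 0.0908·43 + 0.0836·36 + 0.0846·19 = 78.6236
  x_3 = 0.0747·6 + 0.0715·38 + 0.1528·58 + 1.1412·55 + 0.1611·43 + 0.1491·36 + 0.0843·19 = 88.6926
  x_4 = 0.1181·6 + 0.0492·38 + 0.0505·58 + 0.1592·55 + 1.0534·43 + 0.1325·36 + 0.0366·19 = 65.0298
  x_5 = 0.0382·6 + 0.0479·38 + 0.1089·58 + 0.1419·55 + 0.1435·43 + 1.0501·36 + 0.0325·19 = 60.7585
  x_6 = 0.0225·6 + 0.0476·38 + 0.0479·58 + 0.0549·55 + 0.0511·43 + 0.0510·36 + 1.1092·19 = 32.8524

L[5,6] = 0.0325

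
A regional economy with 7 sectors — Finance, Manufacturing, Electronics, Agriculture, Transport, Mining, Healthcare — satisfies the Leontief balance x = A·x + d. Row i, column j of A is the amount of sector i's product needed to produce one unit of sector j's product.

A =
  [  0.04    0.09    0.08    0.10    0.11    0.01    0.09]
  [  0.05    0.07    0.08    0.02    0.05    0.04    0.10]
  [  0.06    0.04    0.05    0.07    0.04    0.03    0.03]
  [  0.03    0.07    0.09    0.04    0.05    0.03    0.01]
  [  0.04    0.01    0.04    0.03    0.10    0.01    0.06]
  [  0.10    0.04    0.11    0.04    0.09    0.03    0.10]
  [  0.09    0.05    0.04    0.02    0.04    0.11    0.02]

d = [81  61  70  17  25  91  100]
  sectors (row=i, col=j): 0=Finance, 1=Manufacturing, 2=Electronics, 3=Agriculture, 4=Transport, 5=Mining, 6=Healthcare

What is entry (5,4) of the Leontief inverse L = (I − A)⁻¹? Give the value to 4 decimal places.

Form M = I − A:
  [  0.96   -0.09   -0.08   -0.10   -0.11   -0.01   -0.09]
  [ -0.05    0.93   -0.08   -0.02   -0.05   -0.04   -0.10]
  [ -0.06   -0.04    0.95   -0.07   -0.04   -0.03   -0.03]
  [ -0.03   -0.07   -0.09    0.96   -0.05   -0.03   -0.01]
  [ -0.04   -0.01   -0.04   -0.03    0.90   -0.01   -0.06]
  [ -0.10   -0.04   -0.11   -0.04   -0.09    0.97   -0.10]
  [ -0.09   -0.05   -0.04   -0.02   -0.04   -0.11    0.98]
Leontief inverse L = M⁻¹:
  [  1.0846    0.1315    0.1325    0.1350    0.1633    0.0416    0.1327]
  [  0.0908    1.1045    0.1231    0.0501    0.0937    0.0685    0.1380]
  [  0.0880    0.0684    1.0860    0.0954    0.0755    0.0477    0.0588]
  [  0.0581    0.0961    0.1244    1.0642    0.0835    0.0467    0.0397]
  [  0.0652    0.0309    0.0672    0.0506    1.1330    0.0268    0.0838]
  [  0.1472    0.0823    0.1621    0.0807    0.1468    1.0613    0.1450]
  [  0.1282    0.0837    0.0863    0.0517    0.0873    0.1304    1.0625]
Total output x = L · d:
  x_0 = 1.0846·81 + 0.1315·61 + 0.1325·70 + 0.1350·17 + 0.1633·25 + 0.0416·91 + 0.1327·100 = 128.5807
  x_1 = 0.0908·81 + 1.1045·61 + 0.1231·70 + 0.0501·17 + 0.0937·25 + 0.0685·91 + 0.1380·100 = 106.5684
  x_2 = 0.0880·81 + 0.0684·61 + 1.0860·70 + 0.0954·17 + 0.0755·25 + 0.0477·91 + 0.0588·100 = 101.0563
  x_3 = 0.0581·81 + 0.0961·61 + 0.1244·70 + 1.0642·17 + 0.0835·25 + 0.0467·91 + 0.0397·100 = 47.6726
  x_4 = 0.0652·81 + 0.0309·61 + 0.0672·70 + 0.0506·17 + 1.1330·25 + 0.0268·91 + 0.0838·100 = 51.8758
  x_5 = 0.1472·81 + 0.0823·61 + 0.1621·70 + 0.0807·17 + 0.1468·25 + 1.0613·91 + 0.1450·100 = 144.4164
  x_6 = 0.1282·81 + 0.0837·61 + 0.0863·70 + 0.0517·17 + 0.0873·25 + 0.1304·91 + 1.0625·100 = 142.7114

L[5,4] = 0.1468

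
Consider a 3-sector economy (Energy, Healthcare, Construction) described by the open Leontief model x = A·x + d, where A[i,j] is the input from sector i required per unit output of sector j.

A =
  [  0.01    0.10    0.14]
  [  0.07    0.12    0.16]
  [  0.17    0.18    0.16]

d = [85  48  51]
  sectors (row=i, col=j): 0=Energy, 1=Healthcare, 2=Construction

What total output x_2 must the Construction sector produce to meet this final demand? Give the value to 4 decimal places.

Form M = I − A:
  [  0.99   -0.10   -0.14]
  [ -0.07    0.88   -0.16]
  [ -0.17   -0.18    0.84]
Leontief inverse L = M⁻¹:
  [  1.0572    0.1625    0.2071]
  [  0.1280    1.2021    0.2503]
  [  0.2414    0.2905    1.2860]
Total output x = L · d:
  x_0 = 1.0572·85 + 0.1625·48 + 0.2071·51 = 108.2234
  x_1 = 0.1280·85 + 1.2021·48 + 0.2503·51 = 81.3446
  x_2 = 0.2414·85 + 0.2905·48 + 1.2860·51 = 100.0476

100.0476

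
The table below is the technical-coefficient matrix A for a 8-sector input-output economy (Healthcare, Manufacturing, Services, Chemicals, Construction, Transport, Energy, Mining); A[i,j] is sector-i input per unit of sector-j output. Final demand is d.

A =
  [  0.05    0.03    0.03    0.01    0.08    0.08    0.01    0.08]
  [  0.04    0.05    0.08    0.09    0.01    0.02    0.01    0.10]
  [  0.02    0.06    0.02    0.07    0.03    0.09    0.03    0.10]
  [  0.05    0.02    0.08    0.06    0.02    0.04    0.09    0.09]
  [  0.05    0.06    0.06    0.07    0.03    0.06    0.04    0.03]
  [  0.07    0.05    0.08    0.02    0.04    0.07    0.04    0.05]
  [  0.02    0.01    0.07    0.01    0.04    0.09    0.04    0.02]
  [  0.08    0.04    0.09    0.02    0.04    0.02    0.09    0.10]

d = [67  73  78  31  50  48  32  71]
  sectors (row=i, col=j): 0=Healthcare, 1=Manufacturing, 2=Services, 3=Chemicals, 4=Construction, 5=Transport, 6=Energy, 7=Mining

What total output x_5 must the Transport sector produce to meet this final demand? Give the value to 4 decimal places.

90.2414

Form M = I − A:
  [  0.95   -0.03   -0.03   -0.01   -0.08   -0.08   -0.01   -0.08]
  [ -0.04    0.95   -0.08   -0.09   -0.01   -0.02   -0.01   -0.10]
  [ -0.02   -0.06    0.98   -0.07   -0.03   -0.09   -0.03   -0.10]
  [ -0.05   -0.02   -0.08    0.94   -0.02   -0.04   -0.09   -0.09]
  [ -0.05   -0.06   -0.06   -0.07    0.97   -0.06   -0.04   -0.03]
  [ -0.07   -0.05   -0.08   -0.02   -0.04    0.93   -0.04   -0.05]
  [ -0.02   -0.01   -0.07   -0.01   -0.04   -0.09    0.96   -0.02]
  [ -0.08   -0.04   -0.09   -0.02   -0.04   -0.02   -0.09    0.90]
Leontief inverse L = M⁻¹:
  [  1.0838    0.0578    0.0709    0.0357    0.1044    0.1160    0.0384    0.1250]
  [  0.0746    1.0777    0.1246    0.1209    0.0343    0.0569    0.0458    0.1576]
  [  0.0583    0.0890    1.0704    0.0997    0.0553    0.1281    0.0664    0.1544]
  [  0.0859    0.0488    0.1279    1.0888    0.0488    0.0862    0.1267    0.1454]
  [  0.0822    0.0872    0.1029    0.1000    1.0542    0.0997    0.0700    0.0807]
  [  0.1042    0.0800    0.1231    0.0495    0.0672    1.1132    0.0692    0.1024]
  [  0.0441    0.0321    0.1009    0.0305    0.0588    0.1232    1.0611    0.0541]
  [  0.1178    0.0719    0.1391    0.0513    0.0716    0.0691    0.1257    1.1592]
Total output x = L · d:
  x_0 = 1.0838·67 + 0.0578·73 + 0.0709·78 + 0.0357·31 + 0.1044·50 + 0.1160·48 + 0.0384·32 + 0.1250·71 = 104.3619
  x_1 = 0.0746·67 + 1.0777·73 + 0.1246·78 + 0.1209·31 + 0.0343·50 + 0.0569·48 + 0.0458·32 + 0.1576·71 = 114.2419
  x_2 = 0.0583·67 + 0.0890·73 + 1.0704·78 + 0.0997·31 + 0.0553·50 + 0.1281·48 + 0.0664·32 + 0.1544·71 = 118.9795
  x_3 = 0.0859·67 + 0.0488·73 + 0.1279·78 + 1.0888·31 + 0.0488·50 + 0.0862·48 + 0.1267·32 + 0.1454·71 = 74.0008
  x_4 = 0.0822·67 + 0.0872·73 + 0.1029·78 + 0.1000·31 + 1.0542·50 + 0.0997·48 + 0.0700·32 + 0.0807·71 = 88.4541
  x_5 = 0.1042·67 + 0.0800·73 + 0.1231·78 + 0.0495·31 + 0.0672·50 + 1.1132·48 + 0.0692·32 + 0.1024·71 = 90.2414
  x_6 = 0.0441·67 + 0.0321·73 + 0.1009·78 + 0.0305·31 + 0.0588·50 + 0.1232·48 + 1.0611·32 + 0.0541·71 = 60.7647
  x_7 = 0.1178·67 + 0.0719·73 + 0.1391·78 + 0.0513·31 + 0.0716·50 + 0.0691·48 + 0.1257·32 + 1.1592·71 = 118.7985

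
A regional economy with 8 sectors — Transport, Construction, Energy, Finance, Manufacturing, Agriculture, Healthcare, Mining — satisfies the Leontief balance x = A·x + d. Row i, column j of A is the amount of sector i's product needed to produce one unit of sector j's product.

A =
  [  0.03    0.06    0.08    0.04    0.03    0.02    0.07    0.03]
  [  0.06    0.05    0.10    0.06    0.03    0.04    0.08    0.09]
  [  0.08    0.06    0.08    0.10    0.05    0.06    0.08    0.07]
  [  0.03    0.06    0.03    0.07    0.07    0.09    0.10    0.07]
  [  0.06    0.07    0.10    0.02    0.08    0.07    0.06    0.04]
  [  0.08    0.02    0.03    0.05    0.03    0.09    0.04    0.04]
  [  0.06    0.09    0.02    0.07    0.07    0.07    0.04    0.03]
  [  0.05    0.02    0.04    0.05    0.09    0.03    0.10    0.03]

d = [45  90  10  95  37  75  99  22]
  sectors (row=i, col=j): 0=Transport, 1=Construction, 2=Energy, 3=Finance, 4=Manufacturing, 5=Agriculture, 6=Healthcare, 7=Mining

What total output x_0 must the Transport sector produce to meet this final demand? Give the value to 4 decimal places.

Form M = I − A:
  [  0.97   -0.06   -0.08   -0.04   -0.03   -0.02   -0.07   -0.03]
  [ -0.06    0.95   -0.10   -0.06   -0.03   -0.04   -0.08   -0.09]
  [ -0.08   -0.06    0.92   -0.10   -0.05   -0.06   -0.08   -0.07]
  [ -0.03   -0.06   -0.03    0.93   -0.07   -0.09   -0.10   -0.07]
  [ -0.06   -0.07   -0.10   -0.02    0.92   -0.07   -0.06   -0.04]
  [ -0.08   -0.02   -0.03   -0.05   -0.03    0.91   -0.04   -0.04]
  [ -0.06   -0.09   -0.02   -0.07   -0.07   -0.07    0.96   -0.03]
  [ -0.05   -0.02   -0.04   -0.05   -0.09   -0.03   -0.10    0.97]
Leontief inverse L = M⁻¹:
  [  1.0696    0.0994    0.1214    0.0827    0.0685    0.0606    0.1187    0.0660]
  [  0.1141    1.1024    0.1552    0.1183    0.0850    0.0954    0.1491    0.1376]
  [  0.1400    0.1198    1.1425    0.1642    0.1113    0.1247    0.1576    0.1243]
  [  0.0850    0.1122    0.0835    1.1247    0.1255    0.1498    0.1659    0.1167]
  [  0.1155    0.1217    0.1593    0.0751    1.1312    0.1253    0.1247    0.0875]
  [  0.1184    0.0559    0.0685    0.0888    0.0668    1.1315    0.0871    0.0723]
  [  0.1066    0.1352    0.0713    0.1165    0.1153    0.1203    1.0986    0.0731]
  [  0.0930    0.0655    0.0851    0.0932    0.1352    0.0770    0.1518    1.0662]
Total output x = L · d:
  x_0 = 1.0696·45 + 0.0994·90 + 0.1214·10 + 0.0827·95 + 0.0685·37 + 0.0606·75 + 0.1187·99 + 0.0660·22 = 86.4319
  x_1 = 0.1141·45 + 1.1024·90 + 0.1552·10 + 0.1183·95 + 0.0850·37 + 0.0954·75 + 0.1491·99 + 0.1376·22 = 145.2278
  x_2 = 0.1400·45 + 0.1198·90 + 1.1425·10 + 0.1642·95 + 0.1113·37 + 0.1247·75 + 0.1576·99 + 0.1243·22 = 75.9169
  x_3 = 0.0850·45 + 0.1122·90 + 0.0835·10 + 1.1247·95 + 0.1255·37 + 0.1498·75 + 0.1659·99 + 0.1167·22 = 156.4723
  x_4 = 0.1155·45 + 0.1217·90 + 0.1593·10 + 0.0751·95 + 1.1312·37 + 0.1253·75 + 0.1247·99 + 0.0875·22 = 90.4037
  x_5 = 0.1184·45 + 0.0559·90 + 0.0685·10 + 0.0888·95 + 0.0668·37 + 1.1315·75 + 0.0871·99 + 0.0723·22 = 117.0229
  x_6 = 0.1066·45 + 0.1352·90 + 0.0713·10 + 0.1165·95 + 0.1153·37 + 0.1203·75 + 1.0986·99 + 0.0731·22 = 152.4157
  x_7 = 0.0930·45 + 0.0655·90 + 0.0851·10 + 0.0932·95 + 0.1352·37 + 0.0770·75 + 0.1518·99 + 1.0662·22 = 69.0464

86.4319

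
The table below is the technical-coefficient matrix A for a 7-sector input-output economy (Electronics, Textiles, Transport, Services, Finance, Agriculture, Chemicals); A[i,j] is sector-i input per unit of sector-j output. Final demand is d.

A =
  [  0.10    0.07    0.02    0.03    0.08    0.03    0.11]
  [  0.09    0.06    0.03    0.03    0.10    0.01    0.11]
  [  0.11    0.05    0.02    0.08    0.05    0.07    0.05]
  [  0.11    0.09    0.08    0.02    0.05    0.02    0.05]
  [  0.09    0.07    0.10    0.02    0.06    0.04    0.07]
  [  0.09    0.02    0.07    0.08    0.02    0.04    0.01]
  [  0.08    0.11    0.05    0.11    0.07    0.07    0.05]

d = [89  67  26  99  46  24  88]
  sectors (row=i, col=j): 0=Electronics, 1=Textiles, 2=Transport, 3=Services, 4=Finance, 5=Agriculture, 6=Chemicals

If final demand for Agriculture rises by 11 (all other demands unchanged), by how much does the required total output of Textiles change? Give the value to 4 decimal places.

0.4621

Form M = I − A:
  [  0.90   -0.07   -0.02   -0.03   -0.08   -0.03   -0.11]
  [ -0.09    0.94   -0.03   -0.03   -0.10   -0.01   -0.11]
  [ -0.11   -0.05    0.98   -0.08   -0.05   -0.07   -0.05]
  [ -0.11   -0.09   -0.08    0.98   -0.05   -0.02   -0.05]
  [ -0.09   -0.07   -0.10   -0.02    0.94   -0.04   -0.07]
  [ -0.09   -0.02   -0.07   -0.08   -0.02    0.96   -0.01]
  [ -0.08   -0.11   -0.05   -0.11   -0.07   -0.07    0.95]
Leontief inverse L = M⁻¹:
  [  1.1747    0.1286    0.0605    0.0715    0.1345    0.0618    0.1684]
  [  0.1636    1.1185    0.0706    0.0704    0.1538    0.0420    0.1676]
  [  0.1829    0.1027    1.0592    0.1168    0.0988    0.0981    0.1033]
  [  0.1821    0.1421    0.1138    1.0578    0.1020    0.0496    0.1072]
  [  0.1670    0.1252    0.1377    0.0632    1.1131    0.0735    0.1272]
  [  0.1473    0.0591    0.0978    0.1078    0.0561    1.0622    0.0500]
  [  0.1717    0.1758    0.0995    0.1554    0.1323    0.1047    1.1171]
Total output x = L · d:
  x_0 = 1.1747·89 + 0.1286·67 + 0.0605·26 + 0.0715·99 + 0.1345·46 + 0.0618·24 + 0.1684·88 = 144.3131
  x_1 = 0.1636·89 + 1.1185·67 + 0.0706·26 + 0.0704·99 + 0.1538·46 + 0.0420·24 + 0.1676·88 = 121.1308
  x_2 = 0.1829·89 + 0.1027·67 + 1.0592·26 + 0.1168·99 + 0.0988·46 + 0.0981·24 + 0.1033·88 = 78.2465
  x_3 = 0.1821·89 + 0.1421·67 + 0.1138·26 + 1.0578·99 + 0.1020·46 + 0.0496·24 + 0.1072·88 = 148.7250
  x_4 = 0.1670·89 + 0.1252·67 + 0.1377·26 + 0.0632·99 + 1.1131·46 + 0.0735·24 + 0.1272·88 = 97.2475
  x_5 = 0.1473·89 + 0.0591·67 + 0.0978·26 + 0.1078·99 + 0.0561·46 + 1.0622·24 + 0.0500·88 = 62.7608
  x_6 = 0.1717·89 + 0.1758·67 + 0.0995·26 + 0.1554·99 + 0.1323·46 + 0.1047·24 + 1.1171·88 = 151.9390
Δx_1 = L[1,5] · Δd_5 = 0.0420 · 11 = 0.4621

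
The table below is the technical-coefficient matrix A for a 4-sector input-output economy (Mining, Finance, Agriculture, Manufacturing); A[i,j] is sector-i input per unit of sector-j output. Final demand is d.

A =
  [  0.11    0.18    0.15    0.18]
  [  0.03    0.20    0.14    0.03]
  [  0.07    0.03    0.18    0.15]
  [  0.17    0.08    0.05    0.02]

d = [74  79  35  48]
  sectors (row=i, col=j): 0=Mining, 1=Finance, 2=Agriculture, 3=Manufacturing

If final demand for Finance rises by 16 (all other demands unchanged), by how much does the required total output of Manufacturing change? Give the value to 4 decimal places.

Form M = I − A:
  [  0.89   -0.18   -0.15   -0.18]
  [ -0.03    0.80   -0.14   -0.03]
  [ -0.07   -0.03    0.82   -0.15]
  [ -0.17   -0.08   -0.05    0.98]
Leontief inverse L = M⁻¹:
  [  1.2097    0.3107    0.2912    0.2763]
  [  0.0795    1.2859    0.2396    0.0906]
  [  0.1471    0.1036    1.2779    0.2258]
  [  0.2239    0.1642    0.1353    1.0873]
Total output x = L · d:
  x_0 = 1.2097·74 + 0.3107·79 + 0.2912·35 + 0.2763·48 = 137.5230
  x_1 = 0.0795·74 + 1.2859·79 + 0.2396·35 + 0.0906·48 = 120.2105
  x_2 = 0.1471·74 + 0.1036·79 + 1.2779·35 + 0.2258·48 = 74.6359
  x_3 = 0.2239·74 + 0.1642·79 + 0.1353·35 + 1.0873·48 = 86.4567
Δx_3 = L[3,1] · Δd_1 = 0.1642 · 16 = 2.6266

2.6266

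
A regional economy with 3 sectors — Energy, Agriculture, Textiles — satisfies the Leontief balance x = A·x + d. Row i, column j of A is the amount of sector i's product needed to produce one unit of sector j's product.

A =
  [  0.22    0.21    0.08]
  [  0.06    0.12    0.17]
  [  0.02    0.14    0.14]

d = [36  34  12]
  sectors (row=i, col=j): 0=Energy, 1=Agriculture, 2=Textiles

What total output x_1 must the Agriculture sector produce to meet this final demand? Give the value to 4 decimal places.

47.2695

Form M = I − A:
  [  0.78   -0.21   -0.08]
  [ -0.06    0.88   -0.17]
  [ -0.02   -0.14    0.86]
Leontief inverse L = M⁻¹:
  [  1.3134    0.3437    0.1901]
  [  0.0985    1.1990    0.2462]
  [  0.0466    0.2032    1.2073]
Total output x = L · d:
  x_0 = 1.3134·36 + 0.3437·34 + 0.1901·12 = 61.2467
  x_1 = 0.0985·36 + 1.1990·34 + 0.2462·12 = 47.2695
  x_2 = 0.0466·36 + 0.2032·34 + 1.2073·12 = 23.0729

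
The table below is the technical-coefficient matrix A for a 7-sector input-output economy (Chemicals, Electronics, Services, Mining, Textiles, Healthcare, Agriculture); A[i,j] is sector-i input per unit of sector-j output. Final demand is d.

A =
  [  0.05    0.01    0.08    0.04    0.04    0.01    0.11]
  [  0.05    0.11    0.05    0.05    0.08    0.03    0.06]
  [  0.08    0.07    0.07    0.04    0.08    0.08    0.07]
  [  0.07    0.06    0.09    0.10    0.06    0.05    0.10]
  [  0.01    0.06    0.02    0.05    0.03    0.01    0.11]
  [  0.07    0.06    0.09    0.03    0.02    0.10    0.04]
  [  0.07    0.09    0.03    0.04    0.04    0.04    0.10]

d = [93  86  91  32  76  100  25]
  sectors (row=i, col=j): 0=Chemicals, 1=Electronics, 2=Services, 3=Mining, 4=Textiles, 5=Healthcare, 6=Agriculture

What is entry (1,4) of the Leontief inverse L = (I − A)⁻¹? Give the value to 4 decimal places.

L[1,4] = 0.1186

Form M = I − A:
  [  0.95   -0.01   -0.08   -0.04   -0.04   -0.01   -0.11]
  [ -0.05    0.89   -0.05   -0.05   -0.08   -0.03   -0.06]
  [ -0.08   -0.07    0.93   -0.04   -0.08   -0.08   -0.07]
  [ -0.07   -0.06   -0.09    0.90   -0.06   -0.05   -0.10]
  [ -0.01   -0.06   -0.02   -0.05    0.97   -0.01   -0.11]
  [ -0.07   -0.06   -0.09   -0.03   -0.02    0.90   -0.04]
  [ -0.07   -0.09   -0.03   -0.04   -0.04   -0.04    0.90]
Leontief inverse L = M⁻¹:
  [  1.0851    0.0492    0.1128    0.0682    0.0697    0.0355    0.1624]
  [  0.0898    1.1619    0.0908    0.0866    0.1186    0.0594    0.1223]
  [  0.1268    0.1249    1.1190    0.0791    0.1209    0.1170    0.1396]
  [  0.1242    0.1216    0.1451    1.1468    0.1073    0.0912    0.1792]
  [  0.0394    0.0980    0.0466    0.0758    1.0561    0.0306    0.1538]
  [  0.1130    0.1062    0.1357    0.0622    0.0558    1.1363    0.0957]
  [  0.1099    0.1387    0.0697    0.0737    0.0755    0.0685    1.1597]
Total output x = L · d:
  x_0 = 1.0851·93 + 0.0492·86 + 0.1128·91 + 0.0682·32 + 0.0697·76 + 0.0355·100 + 0.1624·25 = 130.4936
  x_1 = 0.0898·93 + 1.1619·86 + 0.0908·91 + 0.0866·32 + 0.1186·76 + 0.0594·100 + 0.1223·25 = 137.3256
  x_2 = 0.1268·93 + 0.1249·86 + 1.1190·91 + 0.0791·32 + 0.1209·76 + 0.1170·100 + 0.1396·25 = 151.2724
  x_3 = 0.1242·93 + 0.1216·86 + 0.1451·91 + 1.1468·32 + 0.1073·76 + 0.0912·100 + 0.1792·25 = 93.6665
  x_4 = 0.0394·93 + 0.0980·86 + 0.0466·91 + 0.0758·32 + 1.0561·76 + 0.0306·100 + 0.1538·25 = 105.9410
  x_5 = 0.1130·93 + 0.1062·86 + 0.1357·91 + 0.0622·32 + 0.0558·76 + 1.1363·100 + 0.0957·25 = 154.2384
  x_6 = 0.1099·93 + 0.1387·86 + 0.0697·91 + 0.0737·32 + 0.0755·76 + 0.0685·100 + 1.1597·25 = 72.4287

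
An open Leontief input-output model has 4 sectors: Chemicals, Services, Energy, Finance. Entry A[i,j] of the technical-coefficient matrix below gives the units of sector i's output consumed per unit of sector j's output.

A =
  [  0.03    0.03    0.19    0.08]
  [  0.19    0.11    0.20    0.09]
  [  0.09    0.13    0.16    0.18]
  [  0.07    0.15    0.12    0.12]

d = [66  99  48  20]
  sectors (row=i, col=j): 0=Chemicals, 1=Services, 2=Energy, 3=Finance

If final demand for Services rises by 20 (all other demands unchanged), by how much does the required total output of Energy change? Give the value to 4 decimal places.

5.1271

Form M = I − A:
  [  0.97   -0.03   -0.19   -0.08]
  [ -0.19    0.89   -0.20   -0.09]
  [ -0.09   -0.13    0.84   -0.18]
  [ -0.07   -0.15   -0.12    0.88]
Leontief inverse L = M⁻¹:
  [  1.0923    0.1092    0.2975    0.1713]
  [  0.2942    1.2301    0.3927    0.2329]
  [  0.1977    0.2564    1.3418    0.3186]
  [  0.1640    0.2533    0.2736    1.2331]
Total output x = L · d:
  x_0 = 1.0923·66 + 0.1092·99 + 0.2975·48 + 0.1713·20 = 100.6037
  x_1 = 0.2942·66 + 1.2301·99 + 0.3927·48 + 0.2329·20 = 164.7058
  x_2 = 0.1977·66 + 0.2564·99 + 1.3418·48 + 0.3186·20 = 109.2041
  x_3 = 0.1640·66 + 0.2533·99 + 0.2736·48 + 1.2331·20 = 73.6962
Δx_2 = L[2,1] · Δd_1 = 0.2564 · 20 = 5.1271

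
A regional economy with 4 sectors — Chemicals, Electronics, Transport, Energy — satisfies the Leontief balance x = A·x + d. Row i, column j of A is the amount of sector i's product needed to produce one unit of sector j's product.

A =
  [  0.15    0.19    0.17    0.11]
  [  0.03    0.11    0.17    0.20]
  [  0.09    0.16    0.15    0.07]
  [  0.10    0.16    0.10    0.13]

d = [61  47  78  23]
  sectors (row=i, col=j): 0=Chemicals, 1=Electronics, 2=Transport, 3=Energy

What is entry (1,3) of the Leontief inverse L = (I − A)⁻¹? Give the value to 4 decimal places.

L[1,3] = 0.3309

Form M = I − A:
  [  0.85   -0.19   -0.17   -0.11]
  [ -0.03    0.89   -0.17   -0.20]
  [ -0.09   -0.16    0.85   -0.07]
  [ -0.10   -0.16   -0.10    0.87]
Leontief inverse L = M⁻¹:
  [  1.2609    0.3839    0.3615    0.2768]
  [  0.1169    1.2647    0.3153    0.3309]
  [  0.1708    0.3044    1.2945    0.1957]
  [  0.1861    0.3117    0.2483    1.2646]
Total output x = L · d:
  x_0 = 1.2609·61 + 0.3839·47 + 0.3615·78 + 0.2768·23 = 129.5204
  x_1 = 0.1169·61 + 1.2647·47 + 0.3153·78 + 0.3309·23 = 98.7769
  x_2 = 0.1708·61 + 0.3044·47 + 1.2945·78 + 0.1957·23 = 130.2036
  x_3 = 0.1861·61 + 0.3117·47 + 0.2483·78 + 1.2646·23 = 74.4560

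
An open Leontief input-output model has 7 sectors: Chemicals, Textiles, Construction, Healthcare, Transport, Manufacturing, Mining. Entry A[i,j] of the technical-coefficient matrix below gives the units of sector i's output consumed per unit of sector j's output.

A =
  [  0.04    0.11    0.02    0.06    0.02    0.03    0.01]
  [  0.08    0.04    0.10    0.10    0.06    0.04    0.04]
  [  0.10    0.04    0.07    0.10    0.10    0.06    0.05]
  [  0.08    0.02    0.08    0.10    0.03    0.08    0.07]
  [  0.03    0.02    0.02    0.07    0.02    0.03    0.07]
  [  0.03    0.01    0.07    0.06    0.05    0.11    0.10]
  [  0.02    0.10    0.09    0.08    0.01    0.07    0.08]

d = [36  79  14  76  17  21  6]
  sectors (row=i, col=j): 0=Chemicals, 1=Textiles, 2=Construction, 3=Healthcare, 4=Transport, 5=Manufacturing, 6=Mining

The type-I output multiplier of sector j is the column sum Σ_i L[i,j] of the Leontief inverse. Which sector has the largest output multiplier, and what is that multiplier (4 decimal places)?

Healthcare (1.9802)

Form M = I − A:
  [  0.96   -0.11   -0.02   -0.06   -0.02   -0.03   -0.01]
  [ -0.08    0.96   -0.10   -0.10   -0.06   -0.04   -0.04]
  [ -0.10   -0.04    0.93   -0.10   -0.10   -0.06   -0.05]
  [ -0.08   -0.02   -0.08    0.90   -0.03   -0.08   -0.07]
  [ -0.03   -0.02   -0.02   -0.07    0.98   -0.03   -0.07]
  [ -0.03   -0.01   -0.07   -0.06   -0.05    0.89   -0.10]
  [ -0.02   -0.10   -0.09   -0.08   -0.01   -0.07    0.92]
Leontief inverse L = M⁻¹:
  [  1.0710    0.1326    0.0552    0.1029    0.0422    0.0594    0.0379]
  [  0.1267    1.0777    0.1498    0.1656    0.0943    0.0876    0.0857]
  [  0.1479    0.0819    1.1231    0.1707    0.1346    0.1123    0.1016]
  [  0.1243    0.0591    0.1320    1.1649    0.0632    0.1319    0.1189]
  [  0.0542    0.0431    0.0514    0.1075    1.0367    0.0596    0.0988]
  [  0.0682    0.0448    0.1204    0.1200    0.0809    1.1614    0.1508]
  [  0.0681    0.1370    0.1485    0.1485    0.0473    0.1223    1.1299]
Total output x = L · d:
  x_0 = 1.0710·36 + 0.1326·79 + 0.0552·14 + 0.1029·76 + 0.0422·17 + 0.0594·21 + 0.0379·6 = 59.8161
  x_1 = 0.1267·36 + 1.0777·79 + 0.1498·14 + 0.1656·76 + 0.0943·17 + 0.0876·21 + 0.0857·6 = 108.3356
  x_2 = 0.1479·36 + 0.0819·79 + 1.1231·14 + 0.1707·76 + 0.1346·17 + 0.1123·21 + 0.1016·6 = 45.7457
  x_3 = 0.1243·36 + 0.0591·79 + 0.1320·14 + 1.1649·76 + 0.0632·17 + 0.1319·21 + 0.1189·6 = 104.0854
  x_4 = 0.0542·36 + 0.0431·79 + 0.0514·14 + 0.1075·76 + 1.0367·17 + 0.0596·21 + 0.0988·6 = 33.7165
  x_5 = 0.0682·36 + 0.0448·79 + 0.1204·14 + 0.1200·76 + 0.0809·17 + 1.1614·21 + 0.1508·6 = 43.4728
  x_6 = 0.0681·36 + 0.1370·79 + 0.1485·14 + 0.1485·76 + 0.0473·17 + 0.1223·21 + 1.1299·6 = 36.7979
Output multipliers (column sums of L):
  Chemicals: 1.6605
  Textiles: 1.5762
  Construction: 1.7804
  Healthcare: 1.9802
  Transport: 1.4992
  Manufacturing: 1.7345
  Mining: 1.7236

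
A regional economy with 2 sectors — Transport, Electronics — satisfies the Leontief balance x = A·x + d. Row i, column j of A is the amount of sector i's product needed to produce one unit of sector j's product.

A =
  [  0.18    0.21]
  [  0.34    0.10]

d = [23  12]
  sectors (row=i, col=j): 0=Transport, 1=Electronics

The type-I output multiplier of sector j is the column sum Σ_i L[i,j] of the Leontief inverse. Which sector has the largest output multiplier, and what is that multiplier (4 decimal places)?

Form M = I − A:
  [  0.82   -0.21]
  [ -0.34    0.90]
Leontief inverse L = M⁻¹:
  [  1.3501    0.3150]
  [  0.5101    1.2301]
Total output x = L · d:
  x_0 = 1.3501·23 + 0.3150·12 = 34.8335
  x_1 = 0.5101·23 + 1.2301·12 = 26.4926
Output multipliers (column sums of L):
  Transport: 1.8602
  Electronics: 1.5452

Transport (1.8602)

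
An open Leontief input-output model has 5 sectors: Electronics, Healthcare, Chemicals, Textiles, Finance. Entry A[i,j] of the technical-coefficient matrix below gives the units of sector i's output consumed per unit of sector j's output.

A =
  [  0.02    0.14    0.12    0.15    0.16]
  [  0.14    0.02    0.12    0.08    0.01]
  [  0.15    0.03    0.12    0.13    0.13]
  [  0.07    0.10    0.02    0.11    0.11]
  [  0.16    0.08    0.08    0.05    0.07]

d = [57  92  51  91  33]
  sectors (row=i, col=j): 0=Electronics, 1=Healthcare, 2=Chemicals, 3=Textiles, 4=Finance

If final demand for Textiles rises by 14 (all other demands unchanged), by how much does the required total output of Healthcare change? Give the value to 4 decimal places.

Form M = I − A:
  [  0.98   -0.14   -0.12   -0.15   -0.16]
  [ -0.14    0.98   -0.12   -0.08   -0.01]
  [ -0.15   -0.03    0.88   -0.13   -0.13]
  [ -0.07   -0.10   -0.02    0.89   -0.11]
  [ -0.16   -0.08   -0.08   -0.05    0.93]
Leontief inverse L = M⁻¹:
  [  1.1455    0.2179    0.2154    0.2587    0.2601]
  [  0.2103    1.0807    0.1883    0.1654    0.0937]
  [  0.2609    0.1196    1.2161    0.2461    0.2453]
  [  0.1499    0.1597    0.0855    1.1858    0.1797]
  [  0.2457    0.1493    0.1625    0.1437    1.1588]
Total output x = L · d:
  x_0 = 1.1455·57 + 0.2179·92 + 0.2154·51 + 0.2587·91 + 0.2601·33 = 128.4496
  x_1 = 0.2103·57 + 1.0807·92 + 0.1883·51 + 0.1654·91 + 0.0937·33 = 139.1619
  x_2 = 0.2609·57 + 0.1196·92 + 1.2161·51 + 0.2461·91 + 0.2453·33 = 118.3911
  x_3 = 0.1499·57 + 0.1597·92 + 0.0855·51 + 1.1858·91 + 0.1797·33 = 141.4417
  x_4 = 0.2457·57 + 0.1493·92 + 0.1625·51 + 0.1437·91 + 1.1588·33 = 87.3422
Δx_1 = L[1,3] · Δd_3 = 0.1654 · 14 = 2.3151

2.3151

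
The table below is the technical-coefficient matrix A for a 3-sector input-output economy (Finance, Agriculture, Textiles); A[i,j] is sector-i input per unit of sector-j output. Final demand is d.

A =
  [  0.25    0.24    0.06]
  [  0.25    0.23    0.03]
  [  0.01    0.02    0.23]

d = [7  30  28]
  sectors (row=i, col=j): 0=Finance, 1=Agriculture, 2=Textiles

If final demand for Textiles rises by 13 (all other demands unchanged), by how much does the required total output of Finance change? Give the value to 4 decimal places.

1.7478

Form M = I − A:
  [  0.75   -0.24   -0.06]
  [ -0.25    0.77   -0.03]
  [ -0.01   -0.02    0.77]
Leontief inverse L = M⁻¹:
  [  1.4912    0.4683    0.1344]
  [  0.4854    1.4524    0.0944]
  [  0.0320    0.0438    1.3029]
Total output x = L · d:
  x_0 = 1.4912·7 + 0.4683·30 + 0.1344·28 = 28.2516
  x_1 = 0.4854·7 + 1.4524·30 + 0.0944·28 = 49.6149
  x_2 = 0.0320·7 + 0.0438·30 + 1.3029·28 = 38.0192
Δx_0 = L[0,2] · Δd_2 = 0.1344 · 13 = 1.7478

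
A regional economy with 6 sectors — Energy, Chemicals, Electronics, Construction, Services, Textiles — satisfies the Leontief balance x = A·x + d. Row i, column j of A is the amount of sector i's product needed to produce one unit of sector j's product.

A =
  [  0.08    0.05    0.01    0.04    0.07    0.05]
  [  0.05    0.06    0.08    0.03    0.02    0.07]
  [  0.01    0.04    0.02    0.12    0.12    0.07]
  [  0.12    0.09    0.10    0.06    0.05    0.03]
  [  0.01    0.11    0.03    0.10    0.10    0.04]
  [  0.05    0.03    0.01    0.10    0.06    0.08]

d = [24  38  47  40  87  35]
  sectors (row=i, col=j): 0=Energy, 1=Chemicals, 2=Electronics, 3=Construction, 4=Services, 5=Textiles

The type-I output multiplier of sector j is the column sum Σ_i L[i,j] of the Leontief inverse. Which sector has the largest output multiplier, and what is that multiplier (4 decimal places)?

Construction (1.6966)

Form M = I − A:
  [  0.92   -0.05   -0.01   -0.04   -0.07   -0.05]
  [ -0.05    0.94   -0.08   -0.03   -0.02   -0.07]
  [ -0.01   -0.04    0.98   -0.12   -0.12   -0.07]
  [ -0.12   -0.09   -0.10    0.94   -0.05   -0.03]
  [ -0.01   -0.11   -0.03   -0.10    0.90   -0.04]
  [ -0.05   -0.03   -0.01   -0.10   -0.06    0.92]
Leontief inverse L = M⁻¹:
  [  1.1063    0.0812    0.0291    0.0721    0.1008    0.0752]
  [  0.0749    1.0878    0.0990    0.0668    0.0535    0.0989]
  [  0.0451    0.0852    1.0508    0.1667    0.1615    0.1013]
  [  0.1582    0.1339    0.1295    1.1092    0.0988    0.0691]
  [  0.0442    0.1545    0.0634    0.1439    1.1393    0.0732]
  [  0.0831    0.0654    0.0344    0.1379    0.0940    1.1077]
Total output x = L · d:
  x_0 = 1.1063·24 + 0.0812·38 + 0.0291·47 + 0.0721·40 + 0.1008·87 + 0.0752·35 = 45.2879
  x_1 = 0.0749·24 + 1.0878·38 + 0.0990·47 + 0.0668·40 + 0.0535·87 + 0.0989·35 = 58.5739
  x_2 = 0.0451·24 + 0.0852·38 + 1.0508·47 + 0.1667·40 + 0.1615·87 + 0.1013·35 = 77.9784
  x_3 = 0.1582·24 + 0.1339·38 + 0.1295·47 + 1.1092·40 + 0.0988·87 + 0.0691·35 = 70.3492
  x_4 = 0.0442·24 + 0.1545·38 + 0.0634·47 + 0.1439·40 + 1.1393·87 + 0.0732·35 = 117.3475
  x_5 = 0.0831·24 + 0.0654·38 + 0.0344·47 + 0.1379·40 + 0.0940·87 + 1.1077·35 = 58.5621
Output multipliers (column sums of L):
  Energy: 1.5117
  Chemicals: 1.6080
  Electronics: 1.4062
  Construction: 1.6966
  Services: 1.6479
  Textiles: 1.5254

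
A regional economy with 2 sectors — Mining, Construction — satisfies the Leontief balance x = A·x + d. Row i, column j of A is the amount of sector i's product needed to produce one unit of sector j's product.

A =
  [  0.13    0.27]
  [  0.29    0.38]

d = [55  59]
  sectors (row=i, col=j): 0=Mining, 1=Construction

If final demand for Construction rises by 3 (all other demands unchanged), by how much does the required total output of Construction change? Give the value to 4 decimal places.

5.6604

Form M = I − A:
  [  0.87   -0.27]
  [ -0.29    0.62]
Leontief inverse L = M⁻¹:
  [  1.3446    0.5856]
  [  0.6289    1.8868]
Total output x = L · d:
  x_0 = 1.3446·55 + 0.5856·59 = 108.5014
  x_1 = 0.6289·55 + 1.8868·59 = 145.9119
Δx_1 = L[1,1] · Δd_1 = 1.8868 · 3 = 5.6604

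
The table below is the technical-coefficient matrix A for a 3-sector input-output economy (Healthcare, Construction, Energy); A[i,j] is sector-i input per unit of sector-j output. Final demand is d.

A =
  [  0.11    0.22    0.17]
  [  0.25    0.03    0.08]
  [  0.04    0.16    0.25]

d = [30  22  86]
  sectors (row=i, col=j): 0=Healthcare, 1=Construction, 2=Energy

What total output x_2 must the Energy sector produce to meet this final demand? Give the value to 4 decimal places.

129.4988

Form M = I − A:
  [  0.89   -0.22   -0.17]
  [ -0.25    0.97   -0.08]
  [ -0.04   -0.16    0.75]
Leontief inverse L = M⁻¹:
  [  1.2307    0.3310    0.3143]
  [  0.3284    1.1377    0.1958]
  [  0.1357    0.2604    1.3919]
Total output x = L · d:
  x_0 = 1.2307·30 + 0.3310·22 + 0.3143·86 = 71.2279
  x_1 = 0.3284·30 + 1.1377·22 + 0.1958·86 = 51.7184
  x_2 = 0.1357·30 + 0.2604·22 + 1.3919·86 = 129.4988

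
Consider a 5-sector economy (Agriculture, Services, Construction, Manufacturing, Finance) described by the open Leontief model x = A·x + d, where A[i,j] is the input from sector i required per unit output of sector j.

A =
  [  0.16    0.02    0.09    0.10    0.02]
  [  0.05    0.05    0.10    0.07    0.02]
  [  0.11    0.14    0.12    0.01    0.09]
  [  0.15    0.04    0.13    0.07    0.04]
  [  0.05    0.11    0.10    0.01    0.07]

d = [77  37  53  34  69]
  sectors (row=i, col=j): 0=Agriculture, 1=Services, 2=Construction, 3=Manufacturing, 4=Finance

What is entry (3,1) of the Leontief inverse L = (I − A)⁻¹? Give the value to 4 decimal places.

L[3,1] = 0.0909

Form M = I − A:
  [  0.84   -0.02   -0.09   -0.10   -0.02]
  [ -0.05    0.95   -0.10   -0.07   -0.02]
  [ -0.11   -0.14    0.88   -0.01   -0.09]
  [ -0.15   -0.04   -0.13    0.93   -0.04]
  [ -0.05   -0.11   -0.10   -0.01    0.93]
Leontief inverse L = M⁻¹:
  [  1.2432    0.0615    0.1605    0.1406    0.0496]
  [  0.1044    1.0866    0.1533    0.0951    0.0445]
  [  0.1851    0.1973    1.1993    0.0490    0.1264]
  [  0.2352    0.0909    0.2069    1.1104    0.0748]
  [  0.1016    0.1540    0.1579    0.0360    1.0976]
Total output x = L · d:
  x_0 = 1.2432·77 + 0.0615·37 + 0.1605·53 + 0.1406·34 + 0.0496·69 = 114.7164
  x_1 = 0.1044·77 + 1.0866·37 + 0.1533·53 + 0.0951·34 + 0.0445·69 = 62.6720
  x_2 = 0.1851·77 + 0.1973·37 + 1.1993·53 + 0.0490·34 + 0.1264·69 = 95.5037
  x_3 = 0.2352·77 + 0.0909·37 + 0.2069·53 + 1.1104·34 + 0.0748·69 = 75.3591
  x_4 = 0.1016·77 + 0.1540·37 + 0.1579·53 + 0.0360·34 + 1.0976·69 = 98.8534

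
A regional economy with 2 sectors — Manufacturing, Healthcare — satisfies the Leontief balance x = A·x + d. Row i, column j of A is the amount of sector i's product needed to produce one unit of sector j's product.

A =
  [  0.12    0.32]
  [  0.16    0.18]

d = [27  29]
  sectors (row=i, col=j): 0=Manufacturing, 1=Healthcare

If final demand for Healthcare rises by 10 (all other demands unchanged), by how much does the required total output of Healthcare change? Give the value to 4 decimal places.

13.1265

Form M = I − A:
  [  0.88   -0.32]
  [ -0.16    0.82]
Leontief inverse L = M⁻¹:
  [  1.2232    0.4773]
  [  0.2387    1.3126]
Total output x = L · d:
  x_0 = 1.2232·27 + 0.4773·29 = 46.8675
  x_1 = 0.2387·27 + 1.3126·29 = 44.5107
Δx_1 = L[1,1] · Δd_1 = 1.3126 · 10 = 13.1265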